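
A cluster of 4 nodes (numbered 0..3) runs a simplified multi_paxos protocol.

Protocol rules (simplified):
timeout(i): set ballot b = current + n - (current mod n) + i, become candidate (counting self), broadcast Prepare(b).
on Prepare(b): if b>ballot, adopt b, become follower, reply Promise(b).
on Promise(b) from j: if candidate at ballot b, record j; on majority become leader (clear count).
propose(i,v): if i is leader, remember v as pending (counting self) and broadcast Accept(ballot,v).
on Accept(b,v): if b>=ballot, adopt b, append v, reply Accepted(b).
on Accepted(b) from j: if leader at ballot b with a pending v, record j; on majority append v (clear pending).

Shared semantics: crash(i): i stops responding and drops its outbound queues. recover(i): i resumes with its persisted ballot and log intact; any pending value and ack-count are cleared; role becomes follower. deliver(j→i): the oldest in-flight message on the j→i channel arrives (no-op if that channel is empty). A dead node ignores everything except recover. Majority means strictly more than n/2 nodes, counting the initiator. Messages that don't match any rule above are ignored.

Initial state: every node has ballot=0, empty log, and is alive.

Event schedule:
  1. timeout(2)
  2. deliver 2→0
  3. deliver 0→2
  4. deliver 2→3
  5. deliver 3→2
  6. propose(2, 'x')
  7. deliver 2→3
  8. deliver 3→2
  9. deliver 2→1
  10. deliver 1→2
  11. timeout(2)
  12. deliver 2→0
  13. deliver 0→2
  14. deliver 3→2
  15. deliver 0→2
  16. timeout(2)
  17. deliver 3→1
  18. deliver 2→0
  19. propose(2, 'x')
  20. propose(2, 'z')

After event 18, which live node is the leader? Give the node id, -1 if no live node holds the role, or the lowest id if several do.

[1] timeout(2) → N2(cand b6 [-])
[2] deliver 2→0 → N0(foll b6 [-])
[3] deliver 0→2 → ∅
[4] deliver 2→3 → N3(foll b6 [-])
[5] deliver 3→2 → N2(lead b6 [-])
[6] propose(2,'x') → ∅
[7] deliver 2→3 → N3(foll b6 [x])
[8] deliver 3→2 → ∅
[9] deliver 2→1 → N1(foll b6 [-])
[10] deliver 1→2 → ∅
[11] timeout(2) → N2(cand b10 [-])
[12] deliver 2→0 → N0(foll b6 [x])
[13] deliver 0→2 → ∅
[14] deliver 3→2 → ∅
[15] deliver 0→2 → ∅
[16] timeout(2) → N2(cand b14 [-])
[17] deliver 3→1 → ∅
[18] deliver 2→0 → N0(foll b10 [x])

-1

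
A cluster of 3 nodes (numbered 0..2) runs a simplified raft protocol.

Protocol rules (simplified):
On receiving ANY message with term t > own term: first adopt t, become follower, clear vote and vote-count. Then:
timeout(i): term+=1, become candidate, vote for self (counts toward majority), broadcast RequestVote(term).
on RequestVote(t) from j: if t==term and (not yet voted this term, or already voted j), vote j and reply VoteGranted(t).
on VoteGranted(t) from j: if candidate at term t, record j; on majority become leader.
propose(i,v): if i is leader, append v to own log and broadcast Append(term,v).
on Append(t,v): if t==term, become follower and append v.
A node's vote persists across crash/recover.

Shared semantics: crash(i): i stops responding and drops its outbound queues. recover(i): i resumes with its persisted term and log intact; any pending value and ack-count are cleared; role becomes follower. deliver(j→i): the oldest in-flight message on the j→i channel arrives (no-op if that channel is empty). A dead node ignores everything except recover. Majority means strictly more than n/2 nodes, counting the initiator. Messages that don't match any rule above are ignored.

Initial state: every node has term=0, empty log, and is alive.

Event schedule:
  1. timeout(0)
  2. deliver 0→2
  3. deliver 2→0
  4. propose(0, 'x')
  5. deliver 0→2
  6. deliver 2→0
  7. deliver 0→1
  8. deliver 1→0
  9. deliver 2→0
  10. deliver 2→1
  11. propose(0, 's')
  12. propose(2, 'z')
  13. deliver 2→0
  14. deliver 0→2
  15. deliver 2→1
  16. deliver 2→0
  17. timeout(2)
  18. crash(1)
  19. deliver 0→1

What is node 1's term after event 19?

1

[1] timeout(0) → N0(cand t1 [-])
[2] deliver 0→2 → N2(foll t1 [-])
[3] deliver 2→0 → N0(lead t1 [-])
[4] propose(0,'x') → N0(lead t1 [x])
[5] deliver 0→2 → N2(foll t1 [x])
[6] deliver 2→0 → ∅
[7] deliver 0→1 → N1(foll t1 [-])
[8] deliver 1→0 → ∅
[9] deliver 2→0 → ∅
[10] deliver 2→1 → ∅
[11] propose(0,'s') → N0(lead t1 [x,s])
[12] propose(2,'z') → ∅
[13] deliver 2→0 → ∅
[14] deliver 0→2 → N2(foll t1 [x,s])
[15] deliver 2→1 → ∅
[16] deliver 2→0 → ∅
[17] timeout(2) → N2(cand t2 [x,s])
[18] crash(1) → N1(✗foll t1 [-])
[19] deliver 0→1 → ∅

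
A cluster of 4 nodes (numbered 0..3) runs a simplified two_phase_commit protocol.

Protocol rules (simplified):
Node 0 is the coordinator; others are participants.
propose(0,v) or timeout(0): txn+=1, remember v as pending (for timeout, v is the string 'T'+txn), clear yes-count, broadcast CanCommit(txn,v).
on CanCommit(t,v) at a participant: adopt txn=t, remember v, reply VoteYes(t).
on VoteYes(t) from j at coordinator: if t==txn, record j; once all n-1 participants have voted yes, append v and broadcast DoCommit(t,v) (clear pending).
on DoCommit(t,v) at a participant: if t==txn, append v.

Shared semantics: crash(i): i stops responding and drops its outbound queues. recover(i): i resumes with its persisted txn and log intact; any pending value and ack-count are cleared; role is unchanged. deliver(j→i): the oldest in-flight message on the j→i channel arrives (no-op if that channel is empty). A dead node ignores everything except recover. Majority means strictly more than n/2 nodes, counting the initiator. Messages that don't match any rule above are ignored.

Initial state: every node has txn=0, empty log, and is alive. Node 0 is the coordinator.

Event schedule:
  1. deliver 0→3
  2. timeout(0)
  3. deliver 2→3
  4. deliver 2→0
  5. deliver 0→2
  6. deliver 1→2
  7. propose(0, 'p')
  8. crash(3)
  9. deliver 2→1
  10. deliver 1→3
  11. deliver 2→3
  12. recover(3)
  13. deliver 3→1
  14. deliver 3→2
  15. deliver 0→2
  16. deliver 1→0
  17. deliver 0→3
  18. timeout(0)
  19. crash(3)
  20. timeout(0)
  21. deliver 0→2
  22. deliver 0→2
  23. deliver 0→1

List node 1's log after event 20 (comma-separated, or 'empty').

empty

e1 deliver 0→3: ·
e2 timeout(0): 0[coor,t=1,-]
e3 deliver 2→3: ·
e4 deliver 2→0: ·
e5 deliver 0→2: 2[part,t=1,-]
e6 deliver 1→2: ·
e7 propose(0,'p'): 0[coor,t=2,-]
e8 crash(3): 3[✗part,t=0,-]
e9 deliver 2→1: ·
e10 deliver 1→3: ·
e11 deliver 2→3: ·
e12 recover(3): 3[part,t=0,-]
e13 deliver 3→1: ·
e14 deliver 3→2: ·
e15 deliver 0→2: 2[part,t=2,-]
e16 deliver 1→0: ·
e17 deliver 0→3: 3[part,t=1,-]
e18 timeout(0): 0[coor,t=3,-]
e19 crash(3): 3[✗part,t=1,-]
e20 timeout(0): 0[coor,t=4,-]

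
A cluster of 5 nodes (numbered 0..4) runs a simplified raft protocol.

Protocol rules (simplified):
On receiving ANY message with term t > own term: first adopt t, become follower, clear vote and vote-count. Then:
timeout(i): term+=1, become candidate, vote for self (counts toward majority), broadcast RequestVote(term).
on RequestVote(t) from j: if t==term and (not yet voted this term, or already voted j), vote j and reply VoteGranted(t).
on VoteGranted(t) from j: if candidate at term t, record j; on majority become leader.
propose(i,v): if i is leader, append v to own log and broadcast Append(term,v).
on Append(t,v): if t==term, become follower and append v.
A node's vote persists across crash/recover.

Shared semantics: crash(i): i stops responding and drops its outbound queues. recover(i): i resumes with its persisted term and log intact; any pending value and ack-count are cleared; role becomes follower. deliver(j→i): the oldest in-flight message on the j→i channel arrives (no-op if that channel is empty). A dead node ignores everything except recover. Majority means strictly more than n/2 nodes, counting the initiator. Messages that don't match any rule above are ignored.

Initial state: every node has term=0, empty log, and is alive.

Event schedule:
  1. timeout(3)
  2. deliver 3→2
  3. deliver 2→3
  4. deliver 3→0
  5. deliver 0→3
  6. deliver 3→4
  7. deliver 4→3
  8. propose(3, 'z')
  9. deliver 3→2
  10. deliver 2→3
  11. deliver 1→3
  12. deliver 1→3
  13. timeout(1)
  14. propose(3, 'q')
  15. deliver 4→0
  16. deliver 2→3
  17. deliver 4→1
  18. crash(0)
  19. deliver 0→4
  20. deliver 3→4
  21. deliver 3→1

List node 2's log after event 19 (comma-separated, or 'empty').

z

after 1 — timeout(3): n3:cand/t1/[-]
after 2 — deliver 3→2: n2:foll/t1/[-]
after 3 — deliver 2→3: ·
after 4 — deliver 3→0: n0:foll/t1/[-]
after 5 — deliver 0→3: n3:lead/t1/[-]
after 6 — deliver 3→4: n4:foll/t1/[-]
after 7 — deliver 4→3: ·
after 8 — propose(3,'z'): n3:lead/t1/[z]
after 9 — deliver 3→2: n2:foll/t1/[z]
after 10 — deliver 2→3: ·
after 11 — deliver 1→3: ·
after 12 — deliver 1→3: ·
after 13 — timeout(1): n1:cand/t1/[-]
after 14 — propose(3,'q'): n3:lead/t1/[z,q]
after 15 — deliver 4→0: ·
after 16 — deliver 2→3: ·
after 17 — deliver 4→1: ·
after 18 — crash(0): n0:✗foll/t1/[-]
after 19 — deliver 0→4: ·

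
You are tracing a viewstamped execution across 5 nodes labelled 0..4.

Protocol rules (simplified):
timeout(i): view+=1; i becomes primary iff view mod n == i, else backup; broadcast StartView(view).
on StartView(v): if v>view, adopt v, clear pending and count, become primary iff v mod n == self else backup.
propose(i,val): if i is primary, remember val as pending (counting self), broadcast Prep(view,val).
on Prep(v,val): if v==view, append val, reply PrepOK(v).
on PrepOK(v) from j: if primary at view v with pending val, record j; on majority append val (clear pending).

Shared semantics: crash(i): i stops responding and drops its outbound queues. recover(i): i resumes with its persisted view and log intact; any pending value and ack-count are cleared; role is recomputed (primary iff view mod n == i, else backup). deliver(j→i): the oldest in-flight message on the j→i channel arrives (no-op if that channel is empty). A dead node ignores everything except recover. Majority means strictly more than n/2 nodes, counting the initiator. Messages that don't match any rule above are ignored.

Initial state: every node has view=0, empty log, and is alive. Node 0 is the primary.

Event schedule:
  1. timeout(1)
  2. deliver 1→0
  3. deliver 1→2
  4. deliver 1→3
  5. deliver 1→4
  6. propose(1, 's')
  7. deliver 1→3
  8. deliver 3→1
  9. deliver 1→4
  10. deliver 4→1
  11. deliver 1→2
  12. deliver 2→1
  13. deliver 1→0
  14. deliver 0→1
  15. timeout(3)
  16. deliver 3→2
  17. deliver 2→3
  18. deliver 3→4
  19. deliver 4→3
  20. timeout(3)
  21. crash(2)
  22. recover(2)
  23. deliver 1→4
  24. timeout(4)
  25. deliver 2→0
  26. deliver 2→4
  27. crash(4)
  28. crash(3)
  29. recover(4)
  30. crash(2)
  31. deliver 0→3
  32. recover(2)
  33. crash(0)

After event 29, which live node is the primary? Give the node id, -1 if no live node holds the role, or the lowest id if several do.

1

[1] timeout(1) → N1(prim v1 [-])
[2] deliver 1→0 → N0(back v1 [-])
[3] deliver 1→2 → N2(back v1 [-])
[4] deliver 1→3 → N3(back v1 [-])
[5] deliver 1→4 → N4(back v1 [-])
[6] propose(1,'s') → ∅
[7] deliver 1→3 → N3(back v1 [s])
[8] deliver 3→1 → ∅
[9] deliver 1→4 → N4(back v1 [s])
[10] deliver 4→1 → N1(prim v1 [s])
[11] deliver 1→2 → N2(back v1 [s])
[12] deliver 2→1 → ∅
[13] deliver 1→0 → N0(back v1 [s])
[14] deliver 0→1 → ∅
[15] timeout(3) → N3(back v2 [s])
[16] deliver 3→2 → N2(prim v2 [s])
[17] deliver 2→3 → ∅
[18] deliver 3→4 → N4(back v2 [s])
[19] deliver 4→3 → ∅
[20] timeout(3) → N3(prim v3 [s])
[21] crash(2) → N2(✗prim v2 [s])
[22] recover(2) → N2(prim v2 [s])
[23] deliver 1→4 → ∅
[24] timeout(4) → N4(back v3 [s])
[25] deliver 2→0 → ∅
[26] deliver 2→4 → ∅
[27] crash(4) → N4(✗back v3 [s])
[28] crash(3) → N3(✗prim v3 [s])
[29] recover(4) → N4(back v3 [s])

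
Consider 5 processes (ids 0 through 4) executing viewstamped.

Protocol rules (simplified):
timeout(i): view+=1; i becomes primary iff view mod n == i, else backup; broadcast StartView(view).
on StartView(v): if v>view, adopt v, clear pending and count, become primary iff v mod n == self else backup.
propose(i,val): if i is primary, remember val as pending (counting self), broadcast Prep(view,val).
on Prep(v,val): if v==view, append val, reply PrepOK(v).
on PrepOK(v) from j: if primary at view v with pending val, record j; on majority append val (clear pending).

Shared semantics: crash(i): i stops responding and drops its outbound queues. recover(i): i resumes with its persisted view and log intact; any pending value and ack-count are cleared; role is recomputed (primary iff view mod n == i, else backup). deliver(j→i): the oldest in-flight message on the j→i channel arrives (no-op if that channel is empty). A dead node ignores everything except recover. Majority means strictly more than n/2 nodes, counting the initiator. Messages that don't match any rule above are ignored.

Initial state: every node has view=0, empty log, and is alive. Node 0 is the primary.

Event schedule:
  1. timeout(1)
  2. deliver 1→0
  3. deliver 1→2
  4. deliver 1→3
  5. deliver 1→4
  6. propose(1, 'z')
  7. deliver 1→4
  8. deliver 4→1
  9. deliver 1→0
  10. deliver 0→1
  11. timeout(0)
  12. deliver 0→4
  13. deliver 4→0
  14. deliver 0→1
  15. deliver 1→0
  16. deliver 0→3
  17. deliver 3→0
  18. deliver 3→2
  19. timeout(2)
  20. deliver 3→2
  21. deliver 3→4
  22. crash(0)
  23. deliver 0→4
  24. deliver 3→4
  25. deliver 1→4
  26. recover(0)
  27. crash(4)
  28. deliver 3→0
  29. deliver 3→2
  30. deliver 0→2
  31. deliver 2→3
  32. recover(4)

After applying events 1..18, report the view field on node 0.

2

step 1 timeout(1): 1={prim,v=1,log=-}
step 2 deliver 1→0: 0={back,v=1,log=-}
step 3 deliver 1→2: 2={back,v=1,log=-}
step 4 deliver 1→3: 3={back,v=1,log=-}
step 5 deliver 1→4: 4={back,v=1,log=-}
step 6 propose(1,'z'): —
step 7 deliver 1→4: 4={back,v=1,log=z}
step 8 deliver 4→1: —
step 9 deliver 1→0: 0={back,v=1,log=z}
step 10 deliver 0→1: 1={prim,v=1,log=z}
step 11 timeout(0): 0={back,v=2,log=z}
step 12 deliver 0→4: 4={back,v=2,log=z}
step 13 deliver 4→0: —
step 14 deliver 0→1: 1={back,v=2,log=z}
step 15 deliver 1→0: —
step 16 deliver 0→3: 3={back,v=2,log=-}
step 17 deliver 3→0: —
step 18 deliver 3→2: —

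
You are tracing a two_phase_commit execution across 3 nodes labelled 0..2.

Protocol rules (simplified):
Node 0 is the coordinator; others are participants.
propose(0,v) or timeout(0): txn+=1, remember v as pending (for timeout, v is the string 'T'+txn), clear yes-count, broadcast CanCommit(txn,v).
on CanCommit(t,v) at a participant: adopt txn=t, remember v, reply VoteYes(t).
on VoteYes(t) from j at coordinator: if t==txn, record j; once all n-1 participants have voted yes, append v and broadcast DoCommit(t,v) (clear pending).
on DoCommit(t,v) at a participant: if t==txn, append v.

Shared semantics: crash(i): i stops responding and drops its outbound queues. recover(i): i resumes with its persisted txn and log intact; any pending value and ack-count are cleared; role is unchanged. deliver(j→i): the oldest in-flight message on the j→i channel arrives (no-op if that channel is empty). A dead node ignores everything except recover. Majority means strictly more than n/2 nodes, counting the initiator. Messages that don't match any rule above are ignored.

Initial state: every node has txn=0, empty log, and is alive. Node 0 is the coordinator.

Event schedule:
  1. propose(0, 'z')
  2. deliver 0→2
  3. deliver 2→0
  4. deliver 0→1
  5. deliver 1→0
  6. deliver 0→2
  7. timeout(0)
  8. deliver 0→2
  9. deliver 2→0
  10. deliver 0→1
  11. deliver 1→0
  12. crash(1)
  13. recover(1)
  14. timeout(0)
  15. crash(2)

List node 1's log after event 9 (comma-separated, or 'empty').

empty

[1] propose(0,'z') → N0(coor t1 [-])
[2] deliver 0→2 → N2(part t1 [-])
[3] deliver 2→0 → ∅
[4] deliver 0→1 → N1(part t1 [-])
[5] deliver 1→0 → N0(coor t1 [z])
[6] deliver 0→2 → N2(part t1 [z])
[7] timeout(0) → N0(coor t2 [z])
[8] deliver 0→2 → N2(part t2 [z])
[9] deliver 2→0 → ∅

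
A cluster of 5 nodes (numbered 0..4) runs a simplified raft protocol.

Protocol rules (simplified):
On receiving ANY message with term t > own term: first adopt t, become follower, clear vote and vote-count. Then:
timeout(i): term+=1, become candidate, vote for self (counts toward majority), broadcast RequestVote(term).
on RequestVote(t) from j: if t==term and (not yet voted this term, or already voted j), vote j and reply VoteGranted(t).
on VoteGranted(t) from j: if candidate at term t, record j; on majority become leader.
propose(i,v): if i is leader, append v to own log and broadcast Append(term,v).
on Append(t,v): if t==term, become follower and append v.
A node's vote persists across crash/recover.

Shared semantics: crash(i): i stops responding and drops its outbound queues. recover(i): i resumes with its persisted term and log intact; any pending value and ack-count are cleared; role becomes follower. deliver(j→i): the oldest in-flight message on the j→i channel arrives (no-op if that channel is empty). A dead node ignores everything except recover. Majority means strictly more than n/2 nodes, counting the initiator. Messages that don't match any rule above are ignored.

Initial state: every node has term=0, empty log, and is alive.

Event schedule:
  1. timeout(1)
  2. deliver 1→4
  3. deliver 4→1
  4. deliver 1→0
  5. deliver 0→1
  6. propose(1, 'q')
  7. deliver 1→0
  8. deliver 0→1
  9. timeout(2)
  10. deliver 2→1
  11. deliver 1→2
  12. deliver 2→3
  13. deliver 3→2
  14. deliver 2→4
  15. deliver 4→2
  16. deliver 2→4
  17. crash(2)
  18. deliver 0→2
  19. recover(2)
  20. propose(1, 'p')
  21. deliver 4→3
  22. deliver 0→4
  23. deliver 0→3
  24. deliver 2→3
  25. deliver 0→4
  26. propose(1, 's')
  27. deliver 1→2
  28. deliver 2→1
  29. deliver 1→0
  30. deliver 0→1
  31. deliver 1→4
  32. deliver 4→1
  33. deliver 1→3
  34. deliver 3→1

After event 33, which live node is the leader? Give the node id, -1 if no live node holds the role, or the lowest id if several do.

1

step 1 timeout(1): 1={cand,t=1,log=-}
step 2 deliver 1→4: 4={foll,t=1,log=-}
step 3 deliver 4→1: —
step 4 deliver 1→0: 0={foll,t=1,log=-}
step 5 deliver 0→1: 1={lead,t=1,log=-}
step 6 propose(1,'q'): 1={lead,t=1,log=q}
step 7 deliver 1→0: 0={foll,t=1,log=q}
step 8 deliver 0→1: —
step 9 timeout(2): 2={cand,t=1,log=-}
step 10 deliver 2→1: —
step 11 deliver 1→2: —
step 12 deliver 2→3: 3={foll,t=1,log=-}
step 13 deliver 3→2: —
step 14 deliver 2→4: —
step 15 deliver 4→2: —
step 16 deliver 2→4: —
step 17 crash(2): 2={✗cand,t=1,log=-}
step 18 deliver 0→2: —
step 19 recover(2): 2={foll,t=1,log=-}
step 20 propose(1,'p'): 1={lead,t=1,log=q,p}
step 21 deliver 4→3: —
step 22 deliver 0→4: —
step 23 deliver 0→3: —
step 24 deliver 2→3: —
step 25 deliver 0→4: —
step 26 propose(1,'s'): 1={lead,t=1,log=q,p,s}
step 27 deliver 1→2: 2={foll,t=1,log=q}
step 28 deliver 2→1: —
step 29 deliver 1→0: 0={foll,t=1,log=q,p}
step 30 deliver 0→1: —
step 31 deliver 1→4: 4={foll,t=1,log=q}
step 32 deliver 4→1: —
step 33 deliver 1→3: —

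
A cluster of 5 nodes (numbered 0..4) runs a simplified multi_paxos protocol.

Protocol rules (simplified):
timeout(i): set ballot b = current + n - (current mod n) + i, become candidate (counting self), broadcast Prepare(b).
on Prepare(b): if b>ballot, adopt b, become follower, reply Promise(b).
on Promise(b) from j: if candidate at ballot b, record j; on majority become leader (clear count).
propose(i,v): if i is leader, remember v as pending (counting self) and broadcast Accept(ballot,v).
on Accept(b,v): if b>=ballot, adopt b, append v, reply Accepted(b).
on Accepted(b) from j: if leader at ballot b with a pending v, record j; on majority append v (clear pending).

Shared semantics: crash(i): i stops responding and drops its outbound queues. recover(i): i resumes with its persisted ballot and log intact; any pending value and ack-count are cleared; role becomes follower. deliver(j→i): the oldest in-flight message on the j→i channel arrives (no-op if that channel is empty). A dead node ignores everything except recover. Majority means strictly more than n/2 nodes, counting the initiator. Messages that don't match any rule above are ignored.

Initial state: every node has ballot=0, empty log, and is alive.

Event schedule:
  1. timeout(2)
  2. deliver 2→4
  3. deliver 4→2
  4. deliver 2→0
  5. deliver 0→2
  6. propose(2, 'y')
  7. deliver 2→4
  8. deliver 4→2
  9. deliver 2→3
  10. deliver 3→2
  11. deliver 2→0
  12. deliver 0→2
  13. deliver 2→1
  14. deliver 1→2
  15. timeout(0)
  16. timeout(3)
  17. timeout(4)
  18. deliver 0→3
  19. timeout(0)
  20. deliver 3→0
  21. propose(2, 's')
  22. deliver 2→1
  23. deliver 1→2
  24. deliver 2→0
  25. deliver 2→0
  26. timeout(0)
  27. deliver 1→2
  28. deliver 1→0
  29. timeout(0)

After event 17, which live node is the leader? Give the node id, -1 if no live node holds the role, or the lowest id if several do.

[1] timeout(2) → N2(cand b7 [-])
[2] deliver 2→4 → N4(foll b7 [-])
[3] deliver 4→2 → ∅
[4] deliver 2→0 → N0(foll b7 [-])
[5] deliver 0→2 → N2(lead b7 [-])
[6] propose(2,'y') → ∅
[7] deliver 2→4 → N4(foll b7 [y])
[8] deliver 4→2 → ∅
[9] deliver 2→3 → N3(foll b7 [-])
[10] deliver 3→2 → ∅
[11] deliver 2→0 → N0(foll b7 [y])
[12] deliver 0→2 → N2(lead b7 [y])
[13] deliver 2→1 → N1(foll b7 [-])
[14] deliver 1→2 → ∅
[15] timeout(0) → N0(cand b10 [y])
[16] timeout(3) → N3(cand b13 [-])
[17] timeout(4) → N4(cand b14 [y])

2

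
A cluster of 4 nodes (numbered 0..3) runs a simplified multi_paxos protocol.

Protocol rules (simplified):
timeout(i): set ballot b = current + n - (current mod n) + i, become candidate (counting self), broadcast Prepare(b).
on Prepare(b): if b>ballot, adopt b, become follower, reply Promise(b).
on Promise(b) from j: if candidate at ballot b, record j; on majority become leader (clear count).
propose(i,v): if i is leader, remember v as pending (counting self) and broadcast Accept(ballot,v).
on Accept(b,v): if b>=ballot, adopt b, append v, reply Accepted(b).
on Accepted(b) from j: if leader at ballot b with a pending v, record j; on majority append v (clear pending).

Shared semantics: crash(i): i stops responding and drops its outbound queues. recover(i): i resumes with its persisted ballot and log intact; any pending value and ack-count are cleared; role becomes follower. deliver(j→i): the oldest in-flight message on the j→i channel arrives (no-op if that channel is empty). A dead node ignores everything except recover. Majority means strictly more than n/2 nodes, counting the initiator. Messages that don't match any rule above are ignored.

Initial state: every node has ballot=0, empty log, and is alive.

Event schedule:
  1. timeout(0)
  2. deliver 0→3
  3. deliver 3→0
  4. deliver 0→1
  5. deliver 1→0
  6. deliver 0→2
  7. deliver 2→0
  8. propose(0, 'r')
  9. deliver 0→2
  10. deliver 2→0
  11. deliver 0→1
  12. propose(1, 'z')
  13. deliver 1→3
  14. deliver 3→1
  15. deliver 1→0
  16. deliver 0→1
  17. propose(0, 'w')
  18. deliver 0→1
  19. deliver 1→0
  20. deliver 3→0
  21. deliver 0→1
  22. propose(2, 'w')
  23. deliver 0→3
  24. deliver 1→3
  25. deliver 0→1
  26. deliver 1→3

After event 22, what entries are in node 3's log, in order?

step 1 timeout(0): 0={cand,b=4,log=-}
step 2 deliver 0→3: 3={foll,b=4,log=-}
step 3 deliver 3→0: —
step 4 deliver 0→1: 1={foll,b=4,log=-}
step 5 deliver 1→0: 0={lead,b=4,log=-}
step 6 deliver 0→2: 2={foll,b=4,log=-}
step 7 deliver 2→0: —
step 8 propose(0,'r'): —
step 9 deliver 0→2: 2={foll,b=4,log=r}
step 10 deliver 2→0: —
step 11 deliver 0→1: 1={foll,b=4,log=r}
step 12 propose(1,'z'): —
step 13 deliver 1→3: —
step 14 deliver 3→1: —
step 15 deliver 1→0: 0={lead,b=4,log=r}
step 16 deliver 0→1: —
step 17 propose(0,'w'): —
step 18 deliver 0→1: 1={foll,b=4,log=r,w}
step 19 deliver 1→0: —
step 20 deliver 3→0: —
step 21 deliver 0→1: —
step 22 propose(2,'w'): —

empty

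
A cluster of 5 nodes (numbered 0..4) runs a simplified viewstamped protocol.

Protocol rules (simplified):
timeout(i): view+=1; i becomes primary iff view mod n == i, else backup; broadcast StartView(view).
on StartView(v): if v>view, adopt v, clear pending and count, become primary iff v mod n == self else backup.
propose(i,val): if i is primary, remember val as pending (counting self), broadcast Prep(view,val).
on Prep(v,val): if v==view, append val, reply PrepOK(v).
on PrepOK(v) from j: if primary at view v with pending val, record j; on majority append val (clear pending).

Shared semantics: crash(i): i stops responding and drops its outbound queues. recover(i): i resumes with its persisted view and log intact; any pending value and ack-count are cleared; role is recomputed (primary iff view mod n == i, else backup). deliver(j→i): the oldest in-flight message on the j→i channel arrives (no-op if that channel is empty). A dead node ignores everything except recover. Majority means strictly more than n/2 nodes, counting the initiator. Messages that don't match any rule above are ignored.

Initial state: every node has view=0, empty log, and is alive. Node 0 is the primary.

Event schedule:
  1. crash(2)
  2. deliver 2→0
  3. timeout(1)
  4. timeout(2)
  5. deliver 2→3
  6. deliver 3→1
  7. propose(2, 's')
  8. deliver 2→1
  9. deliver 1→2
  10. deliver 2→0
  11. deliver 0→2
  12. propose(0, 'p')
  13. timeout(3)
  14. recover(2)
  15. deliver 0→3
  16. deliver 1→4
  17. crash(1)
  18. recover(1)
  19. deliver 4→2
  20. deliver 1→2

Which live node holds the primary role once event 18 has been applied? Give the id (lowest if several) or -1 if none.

[1] crash(2) → N2(✗back v0 [-])
[2] deliver 2→0 → ∅
[3] timeout(1) → N1(prim v1 [-])
[4] timeout(2) → ∅
[5] deliver 2→3 → ∅
[6] deliver 3→1 → ∅
[7] propose(2,'s') → ∅
[8] deliver 2→1 → ∅
[9] deliver 1→2 → ∅
[10] deliver 2→0 → ∅
[11] deliver 0→2 → ∅
[12] propose(0,'p') → ∅
[13] timeout(3) → N3(back v1 [-])
[14] recover(2) → N2(back v0 [-])
[15] deliver 0→3 → ∅
[16] deliver 1→4 → N4(back v1 [-])
[17] crash(1) → N1(✗prim v1 [-])
[18] recover(1) → N1(prim v1 [-])

0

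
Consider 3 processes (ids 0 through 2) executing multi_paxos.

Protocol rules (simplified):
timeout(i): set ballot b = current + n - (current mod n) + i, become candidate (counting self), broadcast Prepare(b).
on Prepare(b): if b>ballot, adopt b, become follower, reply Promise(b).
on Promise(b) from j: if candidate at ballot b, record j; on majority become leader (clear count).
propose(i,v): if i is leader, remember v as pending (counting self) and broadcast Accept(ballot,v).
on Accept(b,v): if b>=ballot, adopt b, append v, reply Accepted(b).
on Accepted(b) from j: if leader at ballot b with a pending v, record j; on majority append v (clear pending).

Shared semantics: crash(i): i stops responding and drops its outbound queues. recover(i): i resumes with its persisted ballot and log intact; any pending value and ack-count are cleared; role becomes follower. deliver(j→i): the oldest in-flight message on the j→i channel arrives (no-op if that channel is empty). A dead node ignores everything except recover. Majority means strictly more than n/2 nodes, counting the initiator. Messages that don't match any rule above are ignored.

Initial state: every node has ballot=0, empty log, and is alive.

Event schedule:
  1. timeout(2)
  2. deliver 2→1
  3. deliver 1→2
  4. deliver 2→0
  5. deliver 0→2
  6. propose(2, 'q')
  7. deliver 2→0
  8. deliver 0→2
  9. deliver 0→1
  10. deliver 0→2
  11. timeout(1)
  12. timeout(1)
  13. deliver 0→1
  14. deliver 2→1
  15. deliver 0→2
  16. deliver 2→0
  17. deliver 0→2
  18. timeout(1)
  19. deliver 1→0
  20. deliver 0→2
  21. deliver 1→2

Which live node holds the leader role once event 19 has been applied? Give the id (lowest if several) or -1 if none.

step 1 timeout(2): 2={cand,b=5,log=-}
step 2 deliver 2→1: 1={foll,b=5,log=-}
step 3 deliver 1→2: 2={lead,b=5,log=-}
step 4 deliver 2→0: 0={foll,b=5,log=-}
step 5 deliver 0→2: —
step 6 propose(2,'q'): —
step 7 deliver 2→0: 0={foll,b=5,log=q}
step 8 deliver 0→2: 2={lead,b=5,log=q}
step 9 deliver 0→1: —
step 10 deliver 0→2: —
step 11 timeout(1): 1={cand,b=7,log=-}
step 12 timeout(1): 1={cand,b=10,log=-}
step 13 deliver 0→1: —
step 14 deliver 2→1: —
step 15 deliver 0→2: —
step 16 deliver 2→0: —
step 17 deliver 0→2: —
step 18 timeout(1): 1={cand,b=13,log=-}
step 19 deliver 1→0: 0={foll,b=7,log=q}

2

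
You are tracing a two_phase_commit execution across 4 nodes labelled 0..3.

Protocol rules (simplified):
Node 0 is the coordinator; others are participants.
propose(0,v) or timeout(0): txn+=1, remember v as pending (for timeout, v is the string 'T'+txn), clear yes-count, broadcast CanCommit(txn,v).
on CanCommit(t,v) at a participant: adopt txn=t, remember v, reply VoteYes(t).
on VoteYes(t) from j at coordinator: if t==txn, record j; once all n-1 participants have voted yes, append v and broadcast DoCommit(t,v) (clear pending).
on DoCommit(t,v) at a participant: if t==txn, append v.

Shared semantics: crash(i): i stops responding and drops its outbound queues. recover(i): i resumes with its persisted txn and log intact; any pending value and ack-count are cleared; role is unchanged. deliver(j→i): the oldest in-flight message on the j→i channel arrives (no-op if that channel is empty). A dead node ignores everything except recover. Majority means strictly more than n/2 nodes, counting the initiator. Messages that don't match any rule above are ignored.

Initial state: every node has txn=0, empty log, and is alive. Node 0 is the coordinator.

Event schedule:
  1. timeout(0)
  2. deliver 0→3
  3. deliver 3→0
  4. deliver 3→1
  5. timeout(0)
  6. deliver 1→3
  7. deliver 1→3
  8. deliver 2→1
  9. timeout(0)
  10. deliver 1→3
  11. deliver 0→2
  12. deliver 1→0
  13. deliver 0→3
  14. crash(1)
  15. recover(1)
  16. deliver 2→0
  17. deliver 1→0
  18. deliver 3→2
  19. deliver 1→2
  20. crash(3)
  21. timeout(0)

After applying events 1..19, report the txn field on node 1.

[1] timeout(0) → N0(coor t1 [-])
[2] deliver 0→3 → N3(part t1 [-])
[3] deliver 3→0 → ∅
[4] deliver 3→1 → ∅
[5] timeout(0) → N0(coor t2 [-])
[6] deliver 1→3 → ∅
[7] deliver 1→3 → ∅
[8] deliver 2→1 → ∅
[9] timeout(0) → N0(coor t3 [-])
[10] deliver 1→3 → ∅
[11] deliver 0→2 → N2(part t1 [-])
[12] deliver 1→0 → ∅
[13] deliver 0→3 → N3(part t2 [-])
[14] crash(1) → N1(✗part t0 [-])
[15] recover(1) → N1(part t0 [-])
[16] deliver 2→0 → ∅
[17] deliver 1→0 → ∅
[18] deliver 3→2 → ∅
[19] deliver 1→2 → ∅

0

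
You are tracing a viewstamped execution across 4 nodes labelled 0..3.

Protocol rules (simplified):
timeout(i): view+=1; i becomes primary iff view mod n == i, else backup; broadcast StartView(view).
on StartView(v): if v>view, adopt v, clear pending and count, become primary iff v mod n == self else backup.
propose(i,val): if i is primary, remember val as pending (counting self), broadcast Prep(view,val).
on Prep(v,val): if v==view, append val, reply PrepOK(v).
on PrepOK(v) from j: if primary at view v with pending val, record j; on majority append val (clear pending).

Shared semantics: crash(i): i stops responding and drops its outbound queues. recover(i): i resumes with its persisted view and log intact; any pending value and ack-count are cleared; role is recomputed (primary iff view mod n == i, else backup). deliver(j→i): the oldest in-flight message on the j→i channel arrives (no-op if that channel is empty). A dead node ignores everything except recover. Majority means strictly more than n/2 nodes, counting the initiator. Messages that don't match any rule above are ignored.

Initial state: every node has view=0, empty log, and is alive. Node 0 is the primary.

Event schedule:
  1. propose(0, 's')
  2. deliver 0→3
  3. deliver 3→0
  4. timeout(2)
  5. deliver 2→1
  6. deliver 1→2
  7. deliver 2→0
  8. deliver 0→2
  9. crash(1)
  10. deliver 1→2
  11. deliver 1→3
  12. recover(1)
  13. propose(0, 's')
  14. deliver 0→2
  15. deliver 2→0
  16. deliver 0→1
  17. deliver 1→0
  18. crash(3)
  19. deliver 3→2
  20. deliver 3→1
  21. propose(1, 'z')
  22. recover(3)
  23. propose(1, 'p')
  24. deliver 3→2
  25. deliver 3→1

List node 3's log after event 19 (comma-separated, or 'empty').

s

1. propose(0,'s'):  nop
2. deliver 0→3:  <3:back v0 s>
3. deliver 3→0:  nop
4. timeout(2):  <2:back v1 ->
5. deliver 2→1:  <1:prim v1 ->
6. deliver 1→2:  nop
7. deliver 2→0:  <0:back v1 ->
8. deliver 0→2:  nop
9. crash(1):  <1:✗prim v1 ->
10. deliver 1→2:  nop
11. deliver 1→3:  nop
12. recover(1):  <1:prim v1 ->
13. propose(0,'s'):  nop
14. deliver 0→2:  nop
15. deliver 2→0:  nop
16. deliver 0→1:  nop
17. deliver 1→0:  nop
18. crash(3):  <3:✗back v0 s>
19. deliver 3→2:  nop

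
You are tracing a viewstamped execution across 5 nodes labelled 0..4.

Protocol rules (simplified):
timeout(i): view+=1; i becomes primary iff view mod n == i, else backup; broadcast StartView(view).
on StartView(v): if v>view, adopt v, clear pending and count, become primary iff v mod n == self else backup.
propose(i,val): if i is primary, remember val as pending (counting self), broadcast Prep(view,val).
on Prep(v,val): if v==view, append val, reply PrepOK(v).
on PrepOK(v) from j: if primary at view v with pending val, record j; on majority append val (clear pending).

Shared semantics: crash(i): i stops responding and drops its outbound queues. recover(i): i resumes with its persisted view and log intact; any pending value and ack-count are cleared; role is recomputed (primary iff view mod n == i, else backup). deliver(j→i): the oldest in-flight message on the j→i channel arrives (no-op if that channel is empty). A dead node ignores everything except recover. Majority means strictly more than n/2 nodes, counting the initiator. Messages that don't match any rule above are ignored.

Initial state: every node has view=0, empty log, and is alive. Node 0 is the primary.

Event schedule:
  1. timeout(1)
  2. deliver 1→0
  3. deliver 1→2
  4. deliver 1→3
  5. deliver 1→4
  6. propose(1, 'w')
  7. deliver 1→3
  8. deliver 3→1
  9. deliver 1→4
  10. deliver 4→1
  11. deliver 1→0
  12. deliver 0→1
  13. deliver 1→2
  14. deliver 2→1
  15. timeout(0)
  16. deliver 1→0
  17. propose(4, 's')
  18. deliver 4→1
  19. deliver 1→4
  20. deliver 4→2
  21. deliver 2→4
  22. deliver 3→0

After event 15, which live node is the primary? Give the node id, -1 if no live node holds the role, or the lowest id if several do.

1. timeout(1):  <1:prim v1 ->
2. deliver 1→0:  <0:back v1 ->
3. deliver 1→2:  <2:back v1 ->
4. deliver 1→3:  <3:back v1 ->
5. deliver 1→4:  <4:back v1 ->
6. propose(1,'w'):  nop
7. deliver 1→3:  <3:back v1 w>
8. deliver 3→1:  nop
9. deliver 1→4:  <4:back v1 w>
10. deliver 4→1:  <1:prim v1 w>
11. deliver 1→0:  <0:back v1 w>
12. deliver 0→1:  nop
13. deliver 1→2:  <2:back v1 w>
14. deliver 2→1:  nop
15. timeout(0):  <0:back v2 w>

1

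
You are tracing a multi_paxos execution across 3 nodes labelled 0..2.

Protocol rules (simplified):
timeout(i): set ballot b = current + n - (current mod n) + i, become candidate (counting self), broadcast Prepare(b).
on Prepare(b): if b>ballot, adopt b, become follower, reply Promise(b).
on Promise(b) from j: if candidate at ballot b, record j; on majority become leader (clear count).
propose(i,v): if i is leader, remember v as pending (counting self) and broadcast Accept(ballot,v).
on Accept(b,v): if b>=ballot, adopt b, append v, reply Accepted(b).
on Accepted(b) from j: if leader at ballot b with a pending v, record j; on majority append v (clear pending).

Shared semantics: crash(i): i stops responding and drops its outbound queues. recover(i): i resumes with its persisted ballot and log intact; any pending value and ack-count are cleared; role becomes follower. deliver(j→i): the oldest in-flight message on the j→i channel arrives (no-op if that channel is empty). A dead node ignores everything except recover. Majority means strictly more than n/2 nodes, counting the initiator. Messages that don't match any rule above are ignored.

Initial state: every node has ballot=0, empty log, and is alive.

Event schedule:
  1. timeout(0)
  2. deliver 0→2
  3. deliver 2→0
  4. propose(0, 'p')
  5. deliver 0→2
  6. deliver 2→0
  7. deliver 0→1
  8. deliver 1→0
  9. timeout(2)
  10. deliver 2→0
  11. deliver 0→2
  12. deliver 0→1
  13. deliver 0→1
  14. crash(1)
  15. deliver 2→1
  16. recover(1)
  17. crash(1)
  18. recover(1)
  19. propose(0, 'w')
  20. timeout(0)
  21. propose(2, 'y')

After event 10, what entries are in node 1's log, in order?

empty

1. timeout(0):  <0:cand b3 ->
2. deliver 0→2:  <2:foll b3 ->
3. deliver 2→0:  <0:lead b3 ->
4. propose(0,'p'):  nop
5. deliver 0→2:  <2:foll b3 p>
6. deliver 2→0:  <0:lead b3 p>
7. deliver 0→1:  <1:foll b3 ->
8. deliver 1→0:  nop
9. timeout(2):  <2:cand b8 p>
10. deliver 2→0:  <0:foll b8 p>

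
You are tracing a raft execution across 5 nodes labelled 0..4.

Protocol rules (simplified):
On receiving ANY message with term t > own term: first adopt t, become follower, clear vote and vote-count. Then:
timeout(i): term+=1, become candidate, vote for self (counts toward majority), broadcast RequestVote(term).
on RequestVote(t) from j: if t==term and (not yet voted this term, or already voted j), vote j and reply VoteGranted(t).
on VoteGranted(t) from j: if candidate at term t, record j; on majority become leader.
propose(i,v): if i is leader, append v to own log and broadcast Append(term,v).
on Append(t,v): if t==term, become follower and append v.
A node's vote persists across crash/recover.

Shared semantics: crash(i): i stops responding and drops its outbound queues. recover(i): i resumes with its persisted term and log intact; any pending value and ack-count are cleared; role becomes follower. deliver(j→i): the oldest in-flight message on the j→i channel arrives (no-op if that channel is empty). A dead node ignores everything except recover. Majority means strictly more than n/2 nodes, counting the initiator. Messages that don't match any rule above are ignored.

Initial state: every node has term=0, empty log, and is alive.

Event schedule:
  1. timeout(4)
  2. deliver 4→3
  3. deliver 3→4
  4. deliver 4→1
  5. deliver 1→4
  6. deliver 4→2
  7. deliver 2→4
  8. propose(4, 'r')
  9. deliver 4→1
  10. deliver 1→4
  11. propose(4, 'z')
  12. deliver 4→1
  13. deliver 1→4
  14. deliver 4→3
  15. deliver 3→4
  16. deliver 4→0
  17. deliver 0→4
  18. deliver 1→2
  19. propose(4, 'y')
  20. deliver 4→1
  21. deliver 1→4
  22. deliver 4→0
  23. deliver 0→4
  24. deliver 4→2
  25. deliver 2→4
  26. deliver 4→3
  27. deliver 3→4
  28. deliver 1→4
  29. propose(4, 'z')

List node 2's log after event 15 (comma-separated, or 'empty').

e1 timeout(4): 4[cand,t=1,-]
e2 deliver 4→3: 3[foll,t=1,-]
e3 deliver 3→4: ·
e4 deliver 4→1: 1[foll,t=1,-]
e5 deliver 1→4: 4[lead,t=1,-]
e6 deliver 4→2: 2[foll,t=1,-]
e7 deliver 2→4: ·
e8 propose(4,'r'): 4[lead,t=1,r]
e9 deliver 4→1: 1[foll,t=1,r]
e10 deliver 1→4: ·
e11 propose(4,'z'): 4[lead,t=1,r,z]
e12 deliver 4→1: 1[foll,t=1,r,z]
e13 deliver 1→4: ·
e14 deliver 4→3: 3[foll,t=1,r]
e15 deliver 3→4: ·

empty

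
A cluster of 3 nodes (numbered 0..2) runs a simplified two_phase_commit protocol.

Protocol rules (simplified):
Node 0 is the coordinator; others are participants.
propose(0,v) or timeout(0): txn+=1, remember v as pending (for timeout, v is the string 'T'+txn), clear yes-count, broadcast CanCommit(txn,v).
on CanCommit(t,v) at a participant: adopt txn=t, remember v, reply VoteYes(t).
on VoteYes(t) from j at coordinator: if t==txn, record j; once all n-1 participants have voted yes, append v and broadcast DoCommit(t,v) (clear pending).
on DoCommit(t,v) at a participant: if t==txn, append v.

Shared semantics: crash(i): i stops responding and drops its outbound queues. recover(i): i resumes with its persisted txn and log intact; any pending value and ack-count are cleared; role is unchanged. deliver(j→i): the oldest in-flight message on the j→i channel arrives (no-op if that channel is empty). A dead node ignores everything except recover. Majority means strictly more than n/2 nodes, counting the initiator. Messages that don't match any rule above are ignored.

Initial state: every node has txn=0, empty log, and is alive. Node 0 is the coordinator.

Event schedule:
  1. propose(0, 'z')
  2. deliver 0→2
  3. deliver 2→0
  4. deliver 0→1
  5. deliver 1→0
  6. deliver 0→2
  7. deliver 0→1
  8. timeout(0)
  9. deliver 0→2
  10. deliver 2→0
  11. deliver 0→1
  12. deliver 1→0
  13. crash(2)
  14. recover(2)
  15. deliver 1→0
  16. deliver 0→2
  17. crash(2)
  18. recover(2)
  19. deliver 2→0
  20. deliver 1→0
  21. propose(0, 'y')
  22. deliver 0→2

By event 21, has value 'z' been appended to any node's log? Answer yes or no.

yes

[1] propose(0,'z') → N0(coor t1 [-])
[2] deliver 0→2 → N2(part t1 [-])
[3] deliver 2→0 → ∅
[4] deliver 0→1 → N1(part t1 [-])
[5] deliver 1→0 → N0(coor t1 [z])
[6] deliver 0→2 → N2(part t1 [z])
[7] deliver 0→1 → N1(part t1 [z])
[8] timeout(0) → N0(coor t2 [z])
[9] deliver 0→2 → N2(part t2 [z])
[10] deliver 2→0 → ∅
[11] deliver 0→1 → N1(part t2 [z])
[12] deliver 1→0 → N0(coor t2 [z,T2])
[13] crash(2) → N2(✗part t2 [z])
[14] recover(2) → N2(part t2 [z])
[15] deliver 1→0 → ∅
[16] deliver 0→2 → N2(part t2 [z,T2])
[17] crash(2) → N2(✗part t2 [z,T2])
[18] recover(2) → N2(part t2 [z,T2])
[19] deliver 2→0 → ∅
[20] deliver 1→0 → ∅
[21] propose(0,'y') → N0(coor t3 [z,T2])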